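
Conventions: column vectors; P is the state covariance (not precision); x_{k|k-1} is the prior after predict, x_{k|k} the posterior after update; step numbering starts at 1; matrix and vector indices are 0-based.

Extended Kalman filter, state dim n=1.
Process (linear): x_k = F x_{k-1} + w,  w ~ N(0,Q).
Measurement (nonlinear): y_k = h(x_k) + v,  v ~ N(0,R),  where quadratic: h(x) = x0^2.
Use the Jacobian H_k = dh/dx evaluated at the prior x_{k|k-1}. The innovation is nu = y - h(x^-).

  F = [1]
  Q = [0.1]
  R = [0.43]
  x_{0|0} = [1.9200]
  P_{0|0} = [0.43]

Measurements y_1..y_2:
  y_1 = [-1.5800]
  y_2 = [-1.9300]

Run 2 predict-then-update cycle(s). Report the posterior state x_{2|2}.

x_post = [0.0351]

step 1: x^-=[1.9200]  P^-=[0.5300]  H_jac=[3.8400]  S=[8.2452]  K=[0.2468]  nu=[-5.2664]  x^+=[0.6201]  P^+=[0.0276]
step 2: x^-=[0.6201]  P^-=[0.1276]  H_jac=[1.2401]  S=[0.6263]  K=[0.2527]  nu=[-2.3145]  x^+=[0.0351]  P^+=[0.0876]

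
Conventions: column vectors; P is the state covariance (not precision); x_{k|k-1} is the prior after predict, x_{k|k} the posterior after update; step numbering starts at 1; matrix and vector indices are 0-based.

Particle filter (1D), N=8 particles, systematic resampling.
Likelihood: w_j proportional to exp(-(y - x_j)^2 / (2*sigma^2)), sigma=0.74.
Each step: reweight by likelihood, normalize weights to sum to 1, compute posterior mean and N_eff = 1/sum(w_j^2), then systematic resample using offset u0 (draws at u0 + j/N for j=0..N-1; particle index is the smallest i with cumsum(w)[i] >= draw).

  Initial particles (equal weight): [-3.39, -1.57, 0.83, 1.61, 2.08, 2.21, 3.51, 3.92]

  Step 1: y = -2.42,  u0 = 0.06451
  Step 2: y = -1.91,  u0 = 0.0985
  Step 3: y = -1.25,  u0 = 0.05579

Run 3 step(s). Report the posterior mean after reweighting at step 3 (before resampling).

step 1: w=[0.4503, 0.5497, 0.0001, 0.0000, 0.0000, 0.0000, 0.0000, 0.0000]  mean=-2.3893  Neff=1.9807  idx=[0, 0, 0, 0, 1, 1, 1, 1]
step 2: w=[0.0327, 0.0327, 0.0327, 0.0327, 0.2173, 0.2173, 0.2173, 0.2173]  mean=-1.8079  Neff=5.1766  idx=[3, 4, 5, 5, 6, 6, 7, 7]
step 3: w=[0.0024, 0.1425, 0.1425, 0.1425, 0.1425, 0.1425, 0.1425, 0.1425]  mean=-1.5744  Neff=7.0333  idx=[1, 2, 3, 4, 4, 5, 6, 7]

post_mean = -1.5744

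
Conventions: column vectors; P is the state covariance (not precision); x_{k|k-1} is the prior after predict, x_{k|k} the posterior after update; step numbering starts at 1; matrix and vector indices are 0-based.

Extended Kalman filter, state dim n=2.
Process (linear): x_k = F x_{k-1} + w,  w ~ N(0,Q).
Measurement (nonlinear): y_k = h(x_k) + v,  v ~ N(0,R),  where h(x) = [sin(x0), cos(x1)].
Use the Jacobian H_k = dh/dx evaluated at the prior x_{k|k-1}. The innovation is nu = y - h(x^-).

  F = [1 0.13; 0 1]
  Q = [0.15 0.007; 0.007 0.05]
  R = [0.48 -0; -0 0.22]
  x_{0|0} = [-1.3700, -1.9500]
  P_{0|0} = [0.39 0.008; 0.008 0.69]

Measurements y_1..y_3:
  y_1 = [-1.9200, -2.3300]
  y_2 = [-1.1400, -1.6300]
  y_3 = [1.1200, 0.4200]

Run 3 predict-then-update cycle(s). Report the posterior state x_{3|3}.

step 1: x^-=[-1.6235, -1.9500]  P^-=[0.5537 0.1047; 0.1047 0.7400]  H_jac=[-0.0527 0.0000; 0.0000 0.9290]  S=[0.4815 -0.0051; -0.0051 0.8586]  K=[-0.0594 0.1129; -0.0029 0.8006]  nu=[-0.9214, -1.9598]  x^+=[-1.7901, -3.5164]  P^+=[0.5410 0.0267; 0.0267 0.1896]
step 2: x^-=[-2.2472, -3.5164]  P^-=[0.7012 0.0584; 0.0584 0.2396]  H_jac=[-0.6260 0.0000; 0.0000 -0.3661]  S=[0.7548 0.0134; 0.0134 0.2521]  K=[-0.5806 -0.0540; -0.0423 -0.3457]  nu=[-0.3602, -0.6994]  x^+=[-2.0004, -3.2594]  P^+=[0.4452 0.0324; 0.0324 0.2077]
step 3: x^-=[-2.4241, -3.2594]  P^-=[0.6071 0.0664; 0.0664 0.2577]  H_jac=[-0.7534 0.0000; 0.0000 -0.1175]  S=[0.8246 0.0059; 0.0059 0.2236]  K=[-0.5546 -0.0203; -0.0597 -0.1339]  nu=[1.7775, 1.4131]  x^+=[-3.4385, -3.5548]  P^+=[0.3533 0.0381; 0.0381 0.2507]

x_post = [-3.4385, -3.5548]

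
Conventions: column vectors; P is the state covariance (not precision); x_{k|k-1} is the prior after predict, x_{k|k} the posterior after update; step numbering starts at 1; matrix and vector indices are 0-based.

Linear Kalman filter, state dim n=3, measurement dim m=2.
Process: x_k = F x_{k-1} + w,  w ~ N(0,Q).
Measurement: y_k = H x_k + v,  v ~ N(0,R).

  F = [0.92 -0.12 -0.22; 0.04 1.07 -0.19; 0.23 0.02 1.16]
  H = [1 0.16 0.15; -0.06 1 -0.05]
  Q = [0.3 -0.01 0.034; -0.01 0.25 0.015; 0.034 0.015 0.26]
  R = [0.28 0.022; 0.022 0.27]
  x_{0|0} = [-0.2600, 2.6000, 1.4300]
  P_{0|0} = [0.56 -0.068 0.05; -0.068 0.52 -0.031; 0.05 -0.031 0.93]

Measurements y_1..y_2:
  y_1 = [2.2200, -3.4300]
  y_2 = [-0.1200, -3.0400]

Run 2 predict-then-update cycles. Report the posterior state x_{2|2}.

x_post = [0.0185, -2.7715, 4.6716]

step 1: x^-=[-0.8658, 2.4999, 1.6510]  P^-=[0.8196 -0.0865 -0.0302; -0.0865 0.8858 -0.2287; -0.0302 -0.2287 1.5659]  S=[1.1098 -0.0135; -0.0135 1.1958]  K=[0.7207 -0.1040; 0.0281 0.7550; 0.1484 -0.2535]  nu=[2.4382, -5.8993]  x^+=[1.5051, -1.8858, 3.5085]  P^+=[0.2282 -0.0077 -0.1831; -0.0077 0.2039 -0.0030; -0.1831 -0.0030 1.4635]
step 2: x^-=[0.8391, -2.6242, 4.3783]  P^-=[0.6426 0.0601 -0.4773; 0.0601 0.5399 -0.3072; -0.4773 -0.3072 2.1436]  S=[0.8459 0.0978; 0.0978 0.8383]  K=[0.6894 -0.0263; 0.0432 0.6531; -0.1916 -0.4378]  nu=[-1.1960, -0.1465]  x^+=[0.0185, -2.7715, 4.6716]  P^+=[0.2435 0.0054 -0.3462; 0.0054 0.1753 -0.0464; -0.3462 -0.0464 1.9354]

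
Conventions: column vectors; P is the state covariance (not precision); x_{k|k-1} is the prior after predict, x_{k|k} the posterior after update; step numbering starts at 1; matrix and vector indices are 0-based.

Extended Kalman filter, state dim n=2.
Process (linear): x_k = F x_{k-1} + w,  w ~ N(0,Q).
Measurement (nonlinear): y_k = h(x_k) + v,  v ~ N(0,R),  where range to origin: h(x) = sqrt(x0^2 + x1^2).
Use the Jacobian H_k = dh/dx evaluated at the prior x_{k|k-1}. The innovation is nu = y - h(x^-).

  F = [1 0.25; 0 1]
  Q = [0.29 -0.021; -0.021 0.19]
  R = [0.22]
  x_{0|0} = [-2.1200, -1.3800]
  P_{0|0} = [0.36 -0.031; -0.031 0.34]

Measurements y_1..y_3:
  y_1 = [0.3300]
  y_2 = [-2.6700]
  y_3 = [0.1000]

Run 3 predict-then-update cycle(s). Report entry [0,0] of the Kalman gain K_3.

K[0,0] = 0.5342

step 1: x^-=[-2.4650, -1.3800]  P^-=[0.6558 0.0330; 0.0330 0.5300]  H_jac=[-0.8726 -0.4885]  S=[0.8739]  K=[-0.6732; -0.3292]  nu=[-2.4950]  x^+=[-0.7853, -0.5586]  P^+=[0.2597 -0.1607; -0.1607 0.4353]
step 2: x^-=[-0.9250, -0.5586]  P^-=[0.4966 -0.0729; -0.0729 0.6253]  H_jac=[-0.8560 -0.5169]  S=[0.6865]  K=[-0.5643; -0.3800]  nu=[-3.7506]  x^+=[1.1916, 0.8667]  P^+=[0.2779 -0.2201; -0.2201 0.5261]
step 3: x^-=[1.4082, 0.8667]  P^-=[0.4908 -0.1095; -0.1095 0.7161]  H_jac=[0.8516 0.5241]  S=[0.6749]  K=[0.5342; 0.4179]  nu=[-1.5536]  x^+=[0.5783, 0.2174]  P^+=[0.2982 -0.2602; -0.2602 0.5983]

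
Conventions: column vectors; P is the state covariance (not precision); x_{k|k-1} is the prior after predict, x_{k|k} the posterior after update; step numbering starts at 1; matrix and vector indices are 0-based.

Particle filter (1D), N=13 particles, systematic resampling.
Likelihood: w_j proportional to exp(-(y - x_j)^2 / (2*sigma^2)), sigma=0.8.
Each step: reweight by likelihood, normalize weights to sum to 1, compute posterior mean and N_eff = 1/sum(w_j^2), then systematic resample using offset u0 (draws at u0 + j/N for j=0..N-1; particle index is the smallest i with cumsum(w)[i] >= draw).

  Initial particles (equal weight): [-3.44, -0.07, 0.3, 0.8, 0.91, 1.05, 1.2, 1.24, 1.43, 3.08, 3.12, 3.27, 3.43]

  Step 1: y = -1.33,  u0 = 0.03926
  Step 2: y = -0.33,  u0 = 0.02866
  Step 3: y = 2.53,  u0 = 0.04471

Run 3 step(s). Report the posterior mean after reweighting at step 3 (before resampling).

step 1: w=[0.0592, 0.5548, 0.2406, 0.0554, 0.0381, 0.0230, 0.0129, 0.0110, 0.0050, 0.0000, 0.0000, 0.0000, 0.0000]  mean=-0.0309  Neff=2.6694  idx=[0, 1, 1, 1, 1, 1, 1, 1, 2, 2, 2, 3, 5]
step 2: w=[0.0001, 0.1005, 0.1005, 0.1005, 0.1005, 0.1005, 0.1005, 0.1005, 0.0777, 0.0777, 0.0777, 0.0391, 0.0239]  mean=0.0769  Neff=10.9920  idx=[1, 2, 2, 3, 4, 5, 5, 6, 7, 8, 9, 10, 11]
step 3: w=[0.0249, 0.0249, 0.0249, 0.0249, 0.0249, 0.0249, 0.0249, 0.0249, 0.0249, 0.1008, 0.1008, 0.1008, 0.4732]  mean=0.4536  Neff=3.8459  idx=[1, 4, 7, 9, 10, 11, 11, 12, 12, 12, 12, 12, 12]

post_mean = 0.4536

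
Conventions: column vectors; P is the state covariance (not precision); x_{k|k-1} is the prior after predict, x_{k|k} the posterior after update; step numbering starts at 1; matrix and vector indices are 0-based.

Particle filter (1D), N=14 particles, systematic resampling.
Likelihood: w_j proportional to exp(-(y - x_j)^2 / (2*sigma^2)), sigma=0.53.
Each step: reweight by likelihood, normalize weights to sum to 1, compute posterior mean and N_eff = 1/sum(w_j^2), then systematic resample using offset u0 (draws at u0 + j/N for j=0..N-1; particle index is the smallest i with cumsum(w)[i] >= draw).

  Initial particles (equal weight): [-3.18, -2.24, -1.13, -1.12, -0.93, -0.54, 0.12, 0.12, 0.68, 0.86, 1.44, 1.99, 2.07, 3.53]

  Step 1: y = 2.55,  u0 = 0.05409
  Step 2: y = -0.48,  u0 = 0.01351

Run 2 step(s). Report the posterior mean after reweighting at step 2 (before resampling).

post_mean = 1.4965

step 1: w=[0.0000, 0.0000, 0.0000, 0.0000, 0.0000, 0.0000, 0.0000, 0.0000, 0.0013, 0.0040, 0.0726, 0.3724, 0.4319, 0.1178]  mean=2.1597  Neff=2.9040  idx=[10, 11, 11, 11, 11, 11, 12, 12, 12, 12, 12, 12, 13, 13]
step 2: w=[0.9026, 0.0123, 0.0123, 0.0123, 0.0123, 0.0123, 0.0060, 0.0060, 0.0060, 0.0060, 0.0060, 0.0060, 0.0000, 0.0000]  mean=1.4965  Neff=1.2260  idx=[0, 0, 0, 0, 0, 0, 0, 0, 0, 0, 0, 0, 0, 4]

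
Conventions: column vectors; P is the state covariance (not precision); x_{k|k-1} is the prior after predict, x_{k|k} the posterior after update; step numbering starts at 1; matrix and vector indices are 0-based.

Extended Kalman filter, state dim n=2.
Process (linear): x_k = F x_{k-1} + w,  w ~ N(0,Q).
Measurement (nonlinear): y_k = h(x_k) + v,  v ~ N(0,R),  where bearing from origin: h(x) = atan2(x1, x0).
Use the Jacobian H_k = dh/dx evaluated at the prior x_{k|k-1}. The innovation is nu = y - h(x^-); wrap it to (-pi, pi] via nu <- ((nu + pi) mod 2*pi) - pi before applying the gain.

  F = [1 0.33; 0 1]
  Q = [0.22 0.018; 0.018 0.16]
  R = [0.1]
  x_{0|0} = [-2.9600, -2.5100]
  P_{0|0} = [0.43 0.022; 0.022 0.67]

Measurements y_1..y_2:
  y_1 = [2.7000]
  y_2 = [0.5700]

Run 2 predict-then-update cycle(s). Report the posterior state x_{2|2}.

x_post = [-3.9536, 1.5931]

step 1: x^-=[-3.7883, -2.5100]  P^-=[0.7375 0.2611; 0.2611 0.8300]  H_jac=[0.1215 -0.1834]  S=[0.1272]  K=[0.3282; -0.9476]  nu=[-1.0268]  x^+=[-4.1253, -1.5370]  P^+=[0.7238 0.3007; 0.3007 0.7158]
step 2: x^-=[-4.6325, -1.5370]  P^-=[1.2202 0.5549; 0.5549 0.8758]  H_jac=[0.0645 -0.1945]  S=[0.1243]  K=[-0.2348; -1.0823]  nu=[-2.8920]  x^+=[-3.9536, 1.5931]  P^+=[1.2133 0.5233; 0.5233 0.7302]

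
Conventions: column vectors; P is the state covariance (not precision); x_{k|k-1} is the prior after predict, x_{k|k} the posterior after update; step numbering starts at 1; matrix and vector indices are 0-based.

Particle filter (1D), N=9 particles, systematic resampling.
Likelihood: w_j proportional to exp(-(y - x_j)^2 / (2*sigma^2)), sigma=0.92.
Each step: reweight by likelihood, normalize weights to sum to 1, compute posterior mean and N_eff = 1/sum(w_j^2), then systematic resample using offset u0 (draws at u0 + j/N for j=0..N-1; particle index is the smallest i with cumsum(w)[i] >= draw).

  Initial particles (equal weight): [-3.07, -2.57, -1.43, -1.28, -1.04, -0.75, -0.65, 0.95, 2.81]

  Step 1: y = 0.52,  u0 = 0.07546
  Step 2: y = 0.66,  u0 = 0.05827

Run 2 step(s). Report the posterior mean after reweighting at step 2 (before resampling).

post_mean = 0.5039

step 1: w=[0.0002, 0.0016, 0.0467, 0.0650, 0.1047, 0.1701, 0.1964, 0.3954, 0.0199]  mean=-0.0873  Neff=4.1391  idx=[3, 4, 5, 6, 6, 7, 7, 7, 7]
step 2: w=[0.0211, 0.0354, 0.0602, 0.0707, 0.0707, 0.1855, 0.1855, 0.1855, 0.1855]  mean=0.5039  Neff=6.5394  idx=[2, 3, 5, 5, 6, 6, 7, 8, 8]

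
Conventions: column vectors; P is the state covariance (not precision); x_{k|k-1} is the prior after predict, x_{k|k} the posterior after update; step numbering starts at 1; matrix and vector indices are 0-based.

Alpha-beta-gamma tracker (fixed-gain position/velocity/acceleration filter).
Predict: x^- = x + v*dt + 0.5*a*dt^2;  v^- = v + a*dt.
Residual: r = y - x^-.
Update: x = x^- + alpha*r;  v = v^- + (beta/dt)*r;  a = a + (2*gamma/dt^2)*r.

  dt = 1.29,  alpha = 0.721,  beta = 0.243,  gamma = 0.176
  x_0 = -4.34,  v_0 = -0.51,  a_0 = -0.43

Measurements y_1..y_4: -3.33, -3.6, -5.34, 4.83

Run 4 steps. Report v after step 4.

v_post = 1.6439

step 1: x_pred=-5.3557  r=2.0257  x^+=-3.8952  v^+=-0.6831  a^+=-0.0015
step 2: x_pred=-4.7776  r=1.1776  x^+=-3.9286  v^+=-0.4632  a^+=0.2476
step 3: x_pred=-4.3201  r=-1.0199  x^+=-5.0555  v^+=-0.3360  a^+=0.0319
step 4: x_pred=-5.4623  r=10.2923  x^+=1.9584  v^+=1.6439  a^+=2.2090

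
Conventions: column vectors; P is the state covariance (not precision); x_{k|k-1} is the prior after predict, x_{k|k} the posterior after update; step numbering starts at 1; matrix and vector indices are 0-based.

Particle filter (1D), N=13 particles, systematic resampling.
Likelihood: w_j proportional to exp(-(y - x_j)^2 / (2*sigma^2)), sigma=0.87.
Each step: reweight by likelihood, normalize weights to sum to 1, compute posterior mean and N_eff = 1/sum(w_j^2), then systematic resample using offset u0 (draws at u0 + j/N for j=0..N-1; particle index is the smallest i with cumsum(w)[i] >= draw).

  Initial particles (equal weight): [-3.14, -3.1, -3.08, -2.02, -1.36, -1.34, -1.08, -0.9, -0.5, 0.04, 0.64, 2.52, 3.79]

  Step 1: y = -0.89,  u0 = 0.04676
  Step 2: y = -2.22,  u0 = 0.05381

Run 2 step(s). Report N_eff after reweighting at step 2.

N_eff = 8.9591

step 1: w=[0.0059, 0.0067, 0.0071, 0.0724, 0.1454, 0.1471, 0.1642, 0.1682, 0.1521, 0.0950, 0.0358, 0.0001, 0.0000]  mean=-0.9800  Neff=7.3070  idx=[3, 4, 4, 5, 5, 6, 6, 7, 7, 8, 8, 9, 10]
step 2: w=[0.1872, 0.1179, 0.1179, 0.1152, 0.1152, 0.0815, 0.0815, 0.0608, 0.0608, 0.0272, 0.0272, 0.0066, 0.0009]  mean=-1.3196  Neff=8.9591  idx=[0, 0, 1, 1, 2, 3, 3, 4, 5, 6, 7, 8, 10]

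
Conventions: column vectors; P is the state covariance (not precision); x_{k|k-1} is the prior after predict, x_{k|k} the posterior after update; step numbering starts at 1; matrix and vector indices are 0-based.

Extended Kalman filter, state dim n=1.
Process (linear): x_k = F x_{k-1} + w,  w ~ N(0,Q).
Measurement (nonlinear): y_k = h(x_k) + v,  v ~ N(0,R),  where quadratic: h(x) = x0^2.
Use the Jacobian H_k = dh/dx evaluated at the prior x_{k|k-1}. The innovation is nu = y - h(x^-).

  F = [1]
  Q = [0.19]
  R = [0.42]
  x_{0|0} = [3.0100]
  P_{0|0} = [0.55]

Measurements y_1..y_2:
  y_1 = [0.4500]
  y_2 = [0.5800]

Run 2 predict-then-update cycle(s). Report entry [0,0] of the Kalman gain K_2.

step 1: x^-=[3.0100]  P^-=[0.7400]  H_jac=[6.0200]  S=[27.2379]  K=[0.1636]  nu=[-8.6101]  x^+=[1.6018]  P^+=[0.0114]
step 2: x^-=[1.6018]  P^-=[0.2014]  H_jac=[3.2036]  S=[2.4871]  K=[0.2594]  nu=[-1.9858]  x^+=[1.0866]  P^+=[0.0340]

K[0,0] = 0.2594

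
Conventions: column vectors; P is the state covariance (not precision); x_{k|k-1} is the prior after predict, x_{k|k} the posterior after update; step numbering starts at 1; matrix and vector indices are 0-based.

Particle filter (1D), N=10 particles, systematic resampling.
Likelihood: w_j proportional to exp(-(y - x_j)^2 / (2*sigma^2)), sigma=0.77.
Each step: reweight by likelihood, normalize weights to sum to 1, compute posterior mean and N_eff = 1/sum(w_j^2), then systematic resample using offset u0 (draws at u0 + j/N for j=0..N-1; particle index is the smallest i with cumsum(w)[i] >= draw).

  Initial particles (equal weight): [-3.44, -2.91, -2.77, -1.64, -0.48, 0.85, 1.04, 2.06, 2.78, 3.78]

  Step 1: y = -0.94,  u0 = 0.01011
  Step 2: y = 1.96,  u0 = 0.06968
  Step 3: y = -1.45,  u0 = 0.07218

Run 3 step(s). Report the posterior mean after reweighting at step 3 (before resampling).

step 1: w=[0.0030, 0.0222, 0.0348, 0.3880, 0.4907, 0.0393, 0.0215, 0.0003, 0.0000, 0.0000]  mean=-0.9870  Neff=2.5308  idx=[1, 3, 3, 3, 3, 4, 4, 4, 4, 4]
step 2: w=[0.0000, 0.0005, 0.0005, 0.0005, 0.0005, 0.1996, 0.1996, 0.1996, 0.1996, 0.1996]  mean=-0.4825  Neff=5.0217  idx=[5, 5, 6, 6, 7, 7, 8, 8, 9, 9]
step 3: w=[0.1000, 0.1000, 0.1000, 0.1000, 0.1000, 0.1000, 0.1000, 0.1000, 0.1000, 0.1000]  mean=-0.4800  Neff=10.0000  idx=[0, 1, 2, 3, 4, 5, 6, 7, 8, 9]

post_mean = -0.4800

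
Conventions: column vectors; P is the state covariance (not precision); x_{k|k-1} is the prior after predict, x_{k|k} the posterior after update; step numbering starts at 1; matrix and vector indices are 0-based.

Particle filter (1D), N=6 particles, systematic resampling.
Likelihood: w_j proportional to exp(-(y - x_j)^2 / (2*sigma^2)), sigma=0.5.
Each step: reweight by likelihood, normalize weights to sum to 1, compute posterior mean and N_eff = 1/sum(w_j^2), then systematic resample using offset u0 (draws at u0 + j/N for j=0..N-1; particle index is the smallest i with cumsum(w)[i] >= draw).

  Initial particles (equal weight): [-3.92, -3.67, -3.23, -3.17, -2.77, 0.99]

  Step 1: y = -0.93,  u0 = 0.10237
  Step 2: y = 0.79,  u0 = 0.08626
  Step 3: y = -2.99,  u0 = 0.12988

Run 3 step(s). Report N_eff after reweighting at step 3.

N_eff = 6.0000

step 1: w=[0.0000, 0.0002, 0.0138, 0.0238, 0.6217, 0.3406]  mean=-1.5053  Neff=1.9872  idx=[4, 4, 4, 4, 5, 5]
step 2: w=[0.0000, 0.0000, 0.0000, 0.0000, 0.5000, 0.5000]  mean=0.9900  Neff=2.0000  idx=[4, 4, 4, 5, 5, 5]
step 3: w=[0.1667, 0.1667, 0.1667, 0.1667, 0.1667, 0.1667]  mean=0.9900  Neff=6.0000  idx=[0, 1, 2, 3, 4, 5]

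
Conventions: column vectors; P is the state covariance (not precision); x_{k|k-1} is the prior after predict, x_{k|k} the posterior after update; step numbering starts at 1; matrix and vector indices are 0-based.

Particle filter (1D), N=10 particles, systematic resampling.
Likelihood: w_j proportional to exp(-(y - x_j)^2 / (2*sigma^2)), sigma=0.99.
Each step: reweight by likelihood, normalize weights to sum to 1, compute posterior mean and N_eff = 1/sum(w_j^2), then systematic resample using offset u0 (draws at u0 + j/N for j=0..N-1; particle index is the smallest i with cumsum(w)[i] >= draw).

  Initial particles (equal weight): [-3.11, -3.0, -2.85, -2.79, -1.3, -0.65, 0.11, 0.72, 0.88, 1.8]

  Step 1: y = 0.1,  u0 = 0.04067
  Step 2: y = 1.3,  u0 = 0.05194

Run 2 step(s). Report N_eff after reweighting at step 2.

step 1: w=[0.0013, 0.0019, 0.0030, 0.0036, 0.0934, 0.1904, 0.2537, 0.2086, 0.1860, 0.0581]  mean=0.1729  Neff=5.2391  idx=[4, 5, 5, 6, 6, 6, 7, 7, 8, 8]
step 2: w=[0.0060, 0.0272, 0.0272, 0.0918, 0.0918, 0.0918, 0.1593, 0.1593, 0.1728, 0.1728]  mean=0.5207  Neff=7.2848  idx=[2, 3, 5, 6, 6, 7, 7, 8, 9, 9]

N_eff = 7.2848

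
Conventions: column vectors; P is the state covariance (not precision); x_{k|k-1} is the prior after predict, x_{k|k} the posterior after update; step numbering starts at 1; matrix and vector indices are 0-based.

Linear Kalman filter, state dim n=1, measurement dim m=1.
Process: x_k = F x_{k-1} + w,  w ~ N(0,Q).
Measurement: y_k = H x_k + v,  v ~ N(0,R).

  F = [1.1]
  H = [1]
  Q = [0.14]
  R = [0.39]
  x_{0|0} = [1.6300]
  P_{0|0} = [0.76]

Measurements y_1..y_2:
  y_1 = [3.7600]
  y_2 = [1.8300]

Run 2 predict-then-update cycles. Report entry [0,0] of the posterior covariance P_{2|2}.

P_post[0,0] = 0.2162

step 1: x^-=[1.7930]  P^-=[1.0596]  S=[1.4496]  K=[0.7310]  nu=[1.9670]  x^+=[3.2308]  P^+=[0.2851]
step 2: x^-=[3.5539]  P^-=[0.4849]  S=[0.8749]  K=[0.5543]  nu=[-1.7239]  x^+=[2.5984]  P^+=[0.2162]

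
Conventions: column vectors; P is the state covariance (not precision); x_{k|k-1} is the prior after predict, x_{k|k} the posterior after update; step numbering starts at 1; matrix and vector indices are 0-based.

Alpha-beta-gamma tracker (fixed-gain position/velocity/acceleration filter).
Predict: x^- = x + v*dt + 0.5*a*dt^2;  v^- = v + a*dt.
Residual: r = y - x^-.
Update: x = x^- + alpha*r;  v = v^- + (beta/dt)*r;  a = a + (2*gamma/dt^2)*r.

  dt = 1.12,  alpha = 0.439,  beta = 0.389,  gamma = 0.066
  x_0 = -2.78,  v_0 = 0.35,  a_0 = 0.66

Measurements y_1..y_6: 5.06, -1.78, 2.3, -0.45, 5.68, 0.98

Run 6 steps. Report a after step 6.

step 1: x_pred=-1.9740  r=7.0340  x^+=1.1139  v^+=3.5323  a^+=1.4002
step 2: x_pred=5.9482  r=-7.7282  x^+=2.5555  v^+=2.4163  a^+=0.5869
step 3: x_pred=5.6299  r=-3.3299  x^+=4.1681  v^+=1.9171  a^+=0.2365
step 4: x_pred=6.4636  r=-6.9136  x^+=3.4286  v^+=-0.2192  a^+=-0.4910
step 5: x_pred=2.8751  r=2.8049  x^+=4.1065  v^+=0.2051  a^+=-0.1958
step 6: x_pred=4.2134  r=-3.2334  x^+=2.7939  v^+=-1.1372  a^+=-0.5361

a_post = -0.5361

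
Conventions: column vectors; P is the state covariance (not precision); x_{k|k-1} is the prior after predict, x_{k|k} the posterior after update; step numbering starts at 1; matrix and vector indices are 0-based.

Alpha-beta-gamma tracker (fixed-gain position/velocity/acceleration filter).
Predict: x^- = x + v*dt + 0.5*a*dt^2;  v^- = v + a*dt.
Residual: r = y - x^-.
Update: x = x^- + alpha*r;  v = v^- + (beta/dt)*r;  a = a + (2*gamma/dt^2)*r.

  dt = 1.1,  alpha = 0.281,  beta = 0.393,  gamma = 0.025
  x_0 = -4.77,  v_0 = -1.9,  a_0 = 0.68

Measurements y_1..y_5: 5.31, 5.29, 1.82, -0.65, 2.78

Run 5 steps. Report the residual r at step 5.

resid = -7.6817

step 1: x_pred=-6.4486  r=11.7586  x^+=-3.1444  v^+=3.0490  a^+=1.1659
step 2: x_pred=0.9149  r=4.3751  x^+=2.1443  v^+=5.8946  a^+=1.3467
step 3: x_pred=9.4431  r=-7.6231  x^+=7.3010  v^+=4.6524  a^+=1.0317
step 4: x_pred=13.0429  r=-13.6929  x^+=9.1952  v^+=0.8952  a^+=0.4659
step 5: x_pred=10.4617  r=-7.6817  x^+=8.3032  v^+=-1.3368  a^+=0.1484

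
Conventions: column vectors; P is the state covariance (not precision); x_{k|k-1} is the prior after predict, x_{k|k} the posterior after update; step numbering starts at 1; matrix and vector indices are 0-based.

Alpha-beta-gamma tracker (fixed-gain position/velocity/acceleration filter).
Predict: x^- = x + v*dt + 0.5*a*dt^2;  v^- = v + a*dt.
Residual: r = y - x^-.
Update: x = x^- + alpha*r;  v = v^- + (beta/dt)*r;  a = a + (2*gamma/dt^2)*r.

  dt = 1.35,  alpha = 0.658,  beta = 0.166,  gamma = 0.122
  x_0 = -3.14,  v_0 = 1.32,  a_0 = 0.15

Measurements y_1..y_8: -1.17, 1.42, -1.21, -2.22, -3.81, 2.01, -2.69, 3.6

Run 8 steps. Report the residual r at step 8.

resid = 10.2370

step 1: x_pred=-1.2213  r=0.0513  x^+=-1.1875  v^+=1.5288  a^+=0.1569
step 2: x_pred=1.0193  r=0.4007  x^+=1.2830  v^+=1.7899  a^+=0.2105
step 3: x_pred=3.8911  r=-5.1011  x^+=0.5346  v^+=1.4468  a^+=-0.4724
step 4: x_pred=2.0573  r=-4.2773  x^+=-0.7572  v^+=0.2831  a^+=-1.0451
step 5: x_pred=-1.3273  r=-2.4827  x^+=-2.9609  v^+=-1.4330  a^+=-1.3775
step 6: x_pred=-6.1507  r=8.1607  x^+=-0.7810  v^+=-2.2891  a^+=-0.2849
step 7: x_pred=-4.1309  r=1.4409  x^+=-3.1828  v^+=-2.4966  a^+=-0.0920
step 8: x_pred=-6.6370  r=10.2370  x^+=0.0990  v^+=-1.3620  a^+=1.2786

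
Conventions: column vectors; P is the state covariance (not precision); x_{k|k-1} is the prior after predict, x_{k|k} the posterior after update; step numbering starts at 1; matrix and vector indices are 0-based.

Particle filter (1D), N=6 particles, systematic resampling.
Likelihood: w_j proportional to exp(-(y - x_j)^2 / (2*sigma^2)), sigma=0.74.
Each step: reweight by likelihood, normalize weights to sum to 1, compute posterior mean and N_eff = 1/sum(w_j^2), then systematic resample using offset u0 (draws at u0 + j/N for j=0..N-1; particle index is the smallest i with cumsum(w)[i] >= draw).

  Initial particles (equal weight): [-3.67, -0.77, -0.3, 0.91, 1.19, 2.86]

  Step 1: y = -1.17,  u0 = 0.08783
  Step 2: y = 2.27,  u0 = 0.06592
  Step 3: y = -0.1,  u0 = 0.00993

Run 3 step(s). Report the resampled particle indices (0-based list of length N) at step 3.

step 1: w=[0.0024, 0.6199, 0.3594, 0.0138, 0.0044, 0.0000]  mean=-0.5761  Neff=1.9466  idx=[1, 1, 1, 1, 2, 2]
step 2: w=[0.0381, 0.0381, 0.0381, 0.0381, 0.4237, 0.4237]  mean=-0.3717  Neff=2.7407  idx=[1, 4, 4, 4, 5, 5]
step 3: w=[0.1210, 0.1758, 0.1758, 0.1758, 0.1758, 0.1758]  mean=-0.3569  Neff=5.9113  idx=[0, 1, 2, 3, 4, 5]

resampled_idx = [0, 1, 2, 3, 4, 5]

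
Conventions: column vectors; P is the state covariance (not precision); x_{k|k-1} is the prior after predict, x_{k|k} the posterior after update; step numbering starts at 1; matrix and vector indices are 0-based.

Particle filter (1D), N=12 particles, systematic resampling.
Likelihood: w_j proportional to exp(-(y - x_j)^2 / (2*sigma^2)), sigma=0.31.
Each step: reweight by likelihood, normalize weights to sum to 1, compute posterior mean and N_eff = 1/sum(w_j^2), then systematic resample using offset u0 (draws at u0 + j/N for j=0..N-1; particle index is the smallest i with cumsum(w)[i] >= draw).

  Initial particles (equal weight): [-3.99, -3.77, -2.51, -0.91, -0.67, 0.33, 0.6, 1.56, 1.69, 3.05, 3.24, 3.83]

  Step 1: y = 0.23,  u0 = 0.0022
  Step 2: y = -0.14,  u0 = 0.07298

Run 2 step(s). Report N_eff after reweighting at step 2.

N_eff = 9.3384

step 1: w=[0.0000, 0.0000, 0.0000, 0.0008, 0.0102, 0.6520, 0.3369, 0.0001, 0.0000, 0.0000, 0.0000, 0.0000]  mean=0.4099  Neff=1.8560  idx=[4, 5, 5, 5, 5, 5, 5, 5, 6, 6, 6, 6]
step 2: w=[0.0865, 0.1182, 0.1182, 0.1182, 0.1182, 0.1182, 0.1182, 0.1182, 0.0216, 0.0216, 0.0216, 0.0216]  mean=0.2668  Neff=9.3384  idx=[0, 1, 2, 3, 3, 4, 5, 5, 6, 7, 7, 11]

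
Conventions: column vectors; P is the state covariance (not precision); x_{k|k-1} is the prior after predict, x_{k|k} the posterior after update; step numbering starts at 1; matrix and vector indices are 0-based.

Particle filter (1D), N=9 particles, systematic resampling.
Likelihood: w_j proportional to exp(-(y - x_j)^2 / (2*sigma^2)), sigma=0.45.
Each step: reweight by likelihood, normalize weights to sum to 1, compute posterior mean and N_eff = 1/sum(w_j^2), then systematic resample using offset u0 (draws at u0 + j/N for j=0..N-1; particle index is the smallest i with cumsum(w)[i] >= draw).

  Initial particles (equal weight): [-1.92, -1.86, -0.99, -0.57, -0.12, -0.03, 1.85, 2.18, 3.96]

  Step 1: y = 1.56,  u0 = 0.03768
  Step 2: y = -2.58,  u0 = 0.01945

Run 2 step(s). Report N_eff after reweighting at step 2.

step 1: w=[0.0000, 0.0000, 0.0000, 0.0000, 0.0008, 0.0016, 0.6757, 0.3219, 0.0000]  mean=1.9516  Neff=1.7852  idx=[6, 6, 6, 6, 6, 6, 7, 7, 7]
step 2: w=[0.1666, 0.1666, 0.1666, 0.1666, 0.1666, 0.1666, 0.0001, 0.0001, 0.0001]  mean=1.8501  Neff=6.0034  idx=[0, 0, 1, 2, 2, 3, 4, 4, 5]

N_eff = 6.0034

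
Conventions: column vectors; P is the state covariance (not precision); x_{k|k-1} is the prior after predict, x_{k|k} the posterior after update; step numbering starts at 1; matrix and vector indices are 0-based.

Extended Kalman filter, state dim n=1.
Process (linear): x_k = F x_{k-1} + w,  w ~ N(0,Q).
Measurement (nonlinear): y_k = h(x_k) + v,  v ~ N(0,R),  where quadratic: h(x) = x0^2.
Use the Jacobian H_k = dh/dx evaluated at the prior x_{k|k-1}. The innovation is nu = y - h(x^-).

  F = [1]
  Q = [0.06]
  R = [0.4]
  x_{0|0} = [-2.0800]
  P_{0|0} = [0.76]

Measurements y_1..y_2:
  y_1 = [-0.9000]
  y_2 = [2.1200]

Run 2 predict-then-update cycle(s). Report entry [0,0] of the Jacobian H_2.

step 1: x^-=[-2.0800]  P^-=[0.8200]  H_jac=[-4.1600]  S=[14.5906]  K=[-0.2338]  nu=[-5.2264]  x^+=[-0.8581]  P^+=[0.0225]
step 2: x^-=[-0.8581]  P^-=[0.0825]  H_jac=[-1.7162]  S=[0.6429]  K=[-0.2202]  nu=[1.3837]  x^+=[-1.1627]  P^+=[0.0513]

H_jac[0,0] = -1.7162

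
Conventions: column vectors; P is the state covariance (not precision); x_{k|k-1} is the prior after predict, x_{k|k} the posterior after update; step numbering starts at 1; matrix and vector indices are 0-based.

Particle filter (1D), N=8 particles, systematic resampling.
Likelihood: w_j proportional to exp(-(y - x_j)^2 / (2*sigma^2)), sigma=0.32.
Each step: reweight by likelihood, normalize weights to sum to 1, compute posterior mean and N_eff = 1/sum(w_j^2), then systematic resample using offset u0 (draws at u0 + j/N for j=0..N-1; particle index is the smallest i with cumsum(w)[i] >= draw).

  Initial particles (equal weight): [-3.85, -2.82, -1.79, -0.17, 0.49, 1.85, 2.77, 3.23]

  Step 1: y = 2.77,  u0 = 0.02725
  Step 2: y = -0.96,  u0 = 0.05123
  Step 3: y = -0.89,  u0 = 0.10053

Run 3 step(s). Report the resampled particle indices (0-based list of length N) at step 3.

step 1: w=[0.0000, 0.0000, 0.0000, 0.0000, 0.0000, 0.0117, 0.7289, 0.2594]  mean=2.8786  Neff=1.6702  idx=[6, 6, 6, 6, 6, 6, 7, 7]
step 2: w=[0.1667, 0.1667, 0.1667, 0.1667, 0.1667, 0.1667, 0.0000, 0.0000]  mean=2.7700  Neff=6.0000  idx=[0, 1, 1, 2, 3, 4, 4, 5]
step 3: w=[0.1250, 0.1250, 0.1250, 0.1250, 0.1250, 0.1250, 0.1250, 0.1250]  mean=2.7700  Neff=8.0000  idx=[0, 1, 2, 3, 4, 5, 6, 7]

resampled_idx = [0, 1, 2, 3, 4, 5, 6, 7]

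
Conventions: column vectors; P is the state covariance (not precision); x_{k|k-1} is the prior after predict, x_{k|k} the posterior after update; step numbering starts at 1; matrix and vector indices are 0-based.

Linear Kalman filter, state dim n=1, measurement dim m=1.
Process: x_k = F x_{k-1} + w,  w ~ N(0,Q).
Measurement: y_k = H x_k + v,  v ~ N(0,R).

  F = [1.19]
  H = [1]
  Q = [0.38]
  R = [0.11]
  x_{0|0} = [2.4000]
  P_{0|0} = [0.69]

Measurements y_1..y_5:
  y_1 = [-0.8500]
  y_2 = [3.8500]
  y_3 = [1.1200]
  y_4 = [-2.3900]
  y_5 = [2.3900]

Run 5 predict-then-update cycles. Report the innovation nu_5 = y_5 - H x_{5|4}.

innov = [4.3325]

step 1: x^-=[2.8560]  P^-=[1.3571]  S=[1.4671]  K=[0.9250]  nu=[-3.7060]  x^+=[-0.5721]  P^+=[0.1018]
step 2: x^-=[-0.6808]  P^-=[0.5241]  S=[0.6341]  K=[0.8265]  nu=[4.5308]  x^+=[3.0640]  P^+=[0.0909]
step 3: x^-=[3.6462]  P^-=[0.5087]  S=[0.6187]  K=[0.8222]  nu=[-2.5262]  x^+=[1.5691]  P^+=[0.0904]
step 4: x^-=[1.8672]  P^-=[0.5081]  S=[0.6181]  K=[0.8220]  nu=[-4.2572]  x^+=[-1.6323]  P^+=[0.0904]
step 5: x^-=[-1.9425]  P^-=[0.5080]  S=[0.6180]  K=[0.8220]  nu=[4.3325]  x^+=[1.6189]  P^+=[0.0904]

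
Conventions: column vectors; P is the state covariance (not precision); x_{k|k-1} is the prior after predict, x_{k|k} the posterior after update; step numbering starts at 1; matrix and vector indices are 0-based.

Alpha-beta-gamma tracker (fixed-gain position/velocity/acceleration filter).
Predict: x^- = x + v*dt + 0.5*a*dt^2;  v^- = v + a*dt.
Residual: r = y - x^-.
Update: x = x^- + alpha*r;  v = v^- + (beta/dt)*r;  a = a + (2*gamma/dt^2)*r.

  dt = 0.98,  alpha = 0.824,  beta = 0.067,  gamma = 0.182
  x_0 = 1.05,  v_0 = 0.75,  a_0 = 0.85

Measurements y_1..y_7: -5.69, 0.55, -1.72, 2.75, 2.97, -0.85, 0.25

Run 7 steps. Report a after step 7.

a_post = -0.5773

step 1: x_pred=2.1932  r=-7.8832  x^+=-4.3026  v^+=1.0440  a^+=-2.1378
step 2: x_pred=-4.3060  r=4.8560  x^+=-0.3046  v^+=-0.7190  a^+=-0.2973
step 3: x_pred=-1.1520  r=-0.5680  x^+=-1.6200  v^+=-1.0492  a^+=-0.5126
step 4: x_pred=-2.8944  r=5.6444  x^+=1.7566  v^+=-1.1657  a^+=1.6267
step 5: x_pred=1.3954  r=1.5746  x^+=2.6929  v^+=0.5361  a^+=2.2235
step 6: x_pred=4.2860  r=-5.1360  x^+=0.0539  v^+=2.3640  a^+=0.2769
step 7: x_pred=2.5036  r=-2.2536  x^+=0.6466  v^+=2.4813  a^+=-0.5773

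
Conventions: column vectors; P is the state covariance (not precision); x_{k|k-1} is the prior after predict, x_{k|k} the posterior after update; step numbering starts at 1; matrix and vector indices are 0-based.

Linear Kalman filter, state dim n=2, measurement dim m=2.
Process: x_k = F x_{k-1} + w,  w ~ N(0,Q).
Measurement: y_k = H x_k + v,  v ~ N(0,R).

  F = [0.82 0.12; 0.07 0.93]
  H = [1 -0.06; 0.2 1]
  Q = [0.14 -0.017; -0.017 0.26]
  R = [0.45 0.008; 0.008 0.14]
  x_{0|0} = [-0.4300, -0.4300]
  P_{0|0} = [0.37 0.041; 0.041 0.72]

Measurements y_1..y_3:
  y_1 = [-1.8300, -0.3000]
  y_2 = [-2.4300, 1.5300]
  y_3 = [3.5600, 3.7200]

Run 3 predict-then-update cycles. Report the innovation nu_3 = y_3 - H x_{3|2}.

innov = [4.5611, 2.8178]

step 1: x^-=[-0.4042, -0.4300]  P^-=[0.4072 0.1162; 0.1162 0.8899]  S=[0.8465 0.1509; 0.1509 1.0926]  K=[0.4517 0.1185; -0.0766 0.8463]  nu=[-1.4516, 0.2108]  x^+=[-1.0349, -0.1403]  P^+=[0.2030 -0.0204; -0.0204 0.1219]
step 2: x^-=[-0.8655, -0.2030]  P^-=[0.2742 -0.0075; -0.0075 0.3638]  S=[0.7264 0.0336; 0.0336 0.5118]  K=[0.3750 0.0679; -0.0733 0.7128]  nu=[-1.5767, 1.9061]  x^+=[-1.3272, 1.2712]  P^+=[0.1680 -0.0211; -0.0211 0.1034]
step 3: x^-=[-0.9358, 1.0893]  P^-=[0.2503 -0.0121; -0.0121 0.3475]  S=[0.7030 0.0253; 0.0253 0.4927]  K=[0.3550 0.0589; -0.0722 0.7041]  nu=[4.5611, 2.8178]  x^+=[0.8492, 2.7443]  P^+=[0.1590 -0.0207; -0.0207 0.1021]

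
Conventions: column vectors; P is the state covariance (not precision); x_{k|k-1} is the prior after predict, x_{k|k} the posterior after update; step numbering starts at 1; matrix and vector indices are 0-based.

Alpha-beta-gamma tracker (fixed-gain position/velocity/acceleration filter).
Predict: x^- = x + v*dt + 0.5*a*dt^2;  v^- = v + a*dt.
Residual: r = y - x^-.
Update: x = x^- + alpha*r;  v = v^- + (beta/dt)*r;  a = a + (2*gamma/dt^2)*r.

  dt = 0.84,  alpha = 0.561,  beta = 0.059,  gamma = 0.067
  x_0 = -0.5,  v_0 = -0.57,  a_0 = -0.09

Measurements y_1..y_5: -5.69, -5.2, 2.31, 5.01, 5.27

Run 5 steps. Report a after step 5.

a_post = 2.9922

step 1: x_pred=-1.0106  r=-4.6794  x^+=-3.6357  v^+=-0.9743  a^+=-0.9787
step 2: x_pred=-4.7994  r=-0.4006  x^+=-5.0241  v^+=-1.8245  a^+=-1.0548
step 3: x_pred=-6.9288  r=9.2388  x^+=-1.7458  v^+=-2.0616  a^+=0.6998
step 4: x_pred=-3.2307  r=8.2407  x^+=1.3923  v^+=-0.8949  a^+=2.2648
step 5: x_pred=1.4396  r=3.8304  x^+=3.5885  v^+=1.2765  a^+=2.9922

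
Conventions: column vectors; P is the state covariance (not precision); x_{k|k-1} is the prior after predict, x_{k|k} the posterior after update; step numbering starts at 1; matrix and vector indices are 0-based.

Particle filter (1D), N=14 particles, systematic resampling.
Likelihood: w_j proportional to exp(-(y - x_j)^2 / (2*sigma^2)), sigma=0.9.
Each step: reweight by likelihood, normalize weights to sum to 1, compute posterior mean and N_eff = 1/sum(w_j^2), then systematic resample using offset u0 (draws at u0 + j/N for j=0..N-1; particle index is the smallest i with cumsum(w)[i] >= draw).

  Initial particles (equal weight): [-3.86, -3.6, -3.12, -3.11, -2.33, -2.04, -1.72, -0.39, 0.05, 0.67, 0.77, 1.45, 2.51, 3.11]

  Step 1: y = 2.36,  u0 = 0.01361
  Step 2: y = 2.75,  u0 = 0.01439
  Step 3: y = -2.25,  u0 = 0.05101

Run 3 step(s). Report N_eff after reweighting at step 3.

N_eff = 1.1227

step 1: w=[0.0000, 0.0000, 0.0000, 0.0000, 0.0000, 0.0000, 0.0000, 0.0035, 0.0136, 0.0630, 0.0772, 0.2205, 0.3625, 0.2597]  mean=2.1382  Neff=3.8823  idx=[8, 10, 10, 11, 11, 11, 12, 12, 12, 12, 12, 13, 13, 13]
step 2: w=[0.0013, 0.0101, 0.0101, 0.0399, 0.0399, 0.0399, 0.1092, 0.1092, 0.1092, 0.1092, 0.1092, 0.1044, 0.1044, 0.1044]  mean=2.5331  Neff=10.2816  idx=[2, 4, 6, 6, 7, 8, 8, 9, 10, 10, 11, 12, 12, 13]
step 3: w=[0.9421, 0.0561, 0.0002, 0.0002, 0.0002, 0.0002, 0.0002, 0.0002, 0.0002, 0.0002, 0.0000, 0.0000, 0.0000, 0.0000]  mean=0.8113  Neff=1.1227  idx=[0, 0, 0, 0, 0, 0, 0, 0, 0, 0, 0, 0, 0, 1]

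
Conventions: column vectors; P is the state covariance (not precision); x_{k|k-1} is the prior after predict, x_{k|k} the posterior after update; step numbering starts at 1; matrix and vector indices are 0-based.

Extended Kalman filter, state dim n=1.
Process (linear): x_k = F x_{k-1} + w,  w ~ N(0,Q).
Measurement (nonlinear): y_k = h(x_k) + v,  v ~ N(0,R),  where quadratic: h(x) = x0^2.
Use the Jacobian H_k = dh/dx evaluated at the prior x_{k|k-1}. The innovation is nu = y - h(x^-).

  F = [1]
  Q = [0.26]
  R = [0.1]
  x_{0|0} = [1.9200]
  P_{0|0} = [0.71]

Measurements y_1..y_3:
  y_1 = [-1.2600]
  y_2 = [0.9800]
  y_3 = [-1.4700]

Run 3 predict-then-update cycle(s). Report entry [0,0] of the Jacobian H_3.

step 1: x^-=[1.9200]  P^-=[0.9700]  H_jac=[3.8400]  S=[14.4032]  K=[0.2586]  nu=[-4.9464]  x^+=[0.6408]  P^+=[0.0067]
step 2: x^-=[0.6408]  P^-=[0.2667]  H_jac=[1.2816]  S=[0.5381]  K=[0.6353]  nu=[0.5694]  x^+=[1.0025]  P^+=[0.0496]
step 3: x^-=[1.0025]  P^-=[0.3096]  H_jac=[2.0050]  S=[1.3445]  K=[0.4617]  nu=[-2.4750]  x^+=[-0.1401]  P^+=[0.0230]

H_jac[0,0] = 2.0050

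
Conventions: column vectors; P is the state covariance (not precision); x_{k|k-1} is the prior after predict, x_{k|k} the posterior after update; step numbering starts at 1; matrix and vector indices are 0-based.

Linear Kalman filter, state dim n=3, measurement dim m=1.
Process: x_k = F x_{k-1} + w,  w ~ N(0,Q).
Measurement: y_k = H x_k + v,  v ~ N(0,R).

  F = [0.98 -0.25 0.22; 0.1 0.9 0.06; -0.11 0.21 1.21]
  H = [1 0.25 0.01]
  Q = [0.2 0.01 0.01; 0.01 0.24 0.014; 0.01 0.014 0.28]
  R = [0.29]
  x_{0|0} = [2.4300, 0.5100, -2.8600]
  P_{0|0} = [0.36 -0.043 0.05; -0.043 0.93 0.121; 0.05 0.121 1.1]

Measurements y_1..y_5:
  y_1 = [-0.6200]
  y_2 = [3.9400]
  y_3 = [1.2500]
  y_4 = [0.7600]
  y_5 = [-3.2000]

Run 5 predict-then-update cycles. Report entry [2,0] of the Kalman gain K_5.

step 1: x^-=[1.6247, 0.5304, -3.6208]  P^-=[0.6864 -0.1601 0.2322; -0.1601 1.0068 0.4080; 0.2322 0.4080 1.9860]  S=[0.9662]  K=[0.6714; 0.0990; 0.3665]  nu=[-2.3411]  x^+=[0.0528, 0.2986, -4.4788]  P^+=[0.2509 -0.2243 -0.0055; -0.2243 0.9973 0.3730; -0.0055 0.3730 1.8563]
step 2: x^-=[-1.0082, 0.0053, -5.3624]  P^-=[0.6596 -0.2898 0.2704; -0.2898 1.0569 0.7622; 0.2704 0.7622 3.2462]  S=[0.8803]  K=[0.6701; -0.0204; 0.5605]  nu=[5.0005]  x^+=[2.3425, -0.0965, -2.5597]  P^+=[0.2644 -0.2778 -0.0602; -0.2778 1.0565 0.7723; -0.0602 0.7723 2.9696]
step 3: x^-=[1.7566, -0.0062, -3.3752]  P^-=[0.6888 -0.2642 0.3839; -0.2642 1.1418 1.2919; 0.3839 1.2919 5.0990]  S=[0.9327]  K=[0.6718; 0.0367; 0.8125]  nu=[-0.4713]  x^+=[1.4400, -0.0235, -3.7581]  P^+=[0.2679 -0.2871 -0.1252; -0.2871 1.1405 1.2641; -0.1252 1.2641 4.4833]
step 4: x^-=[0.5903, -0.1026, -4.7107]  P^-=[0.6932 -0.1861 0.5782; -0.1861 1.2660 1.9527; 0.5782 1.9527 7.5865]  S=[0.9913]  K=[0.6581; 0.1513; 1.1522]  nu=[0.2425]  x^+=[0.7499, -0.0660, -4.4313]  P^+=[0.2638 -0.2848 -0.1735; -0.2848 1.2433 1.7799; -0.1735 1.7799 6.2704]
step 5: x^-=[-0.2235, -0.2503, -5.4582]  P^-=[0.7034 -0.0935 0.8613; -0.0935 1.4112 2.6644; 0.8613 2.6644 10.4824]  S=[1.0665]  K=[0.6457; 0.2682; 1.5304]  nu=[-2.8593]  x^+=[-2.0699, -1.0170, -9.8341]  P^+=[0.2587 -0.2781 -0.1927; -0.2781 1.3345 2.2268; -0.1927 2.2268 7.9845]

K[2,0] = 1.5304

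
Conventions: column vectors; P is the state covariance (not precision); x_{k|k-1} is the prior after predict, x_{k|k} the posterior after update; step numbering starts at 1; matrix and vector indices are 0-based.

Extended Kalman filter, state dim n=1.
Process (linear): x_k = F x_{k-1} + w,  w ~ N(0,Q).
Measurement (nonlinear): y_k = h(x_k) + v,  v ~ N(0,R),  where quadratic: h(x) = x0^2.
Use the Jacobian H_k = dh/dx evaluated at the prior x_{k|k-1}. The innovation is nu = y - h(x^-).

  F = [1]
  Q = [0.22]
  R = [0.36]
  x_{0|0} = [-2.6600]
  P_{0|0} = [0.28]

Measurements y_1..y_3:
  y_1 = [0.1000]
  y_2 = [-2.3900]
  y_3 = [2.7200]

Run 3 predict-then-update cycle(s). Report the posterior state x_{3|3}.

step 1: x^-=[-2.6600]  P^-=[0.5000]  H_jac=[-5.3200]  S=[14.5112]  K=[-0.1833]  nu=[-6.9756]  x^+=[-1.3813]  P^+=[0.0124]
step 2: x^-=[-1.3813]  P^-=[0.2324]  H_jac=[-2.7627]  S=[2.1338]  K=[-0.3009]  nu=[-4.2981]  x^+=[-0.0880]  P^+=[0.0392]
step 3: x^-=[-0.0880]  P^-=[0.2592]  H_jac=[-0.1761]  S=[0.3680]  K=[-0.1240]  nu=[2.7122]  x^+=[-0.4244]  P^+=[0.2536]

x_post = [-0.4244]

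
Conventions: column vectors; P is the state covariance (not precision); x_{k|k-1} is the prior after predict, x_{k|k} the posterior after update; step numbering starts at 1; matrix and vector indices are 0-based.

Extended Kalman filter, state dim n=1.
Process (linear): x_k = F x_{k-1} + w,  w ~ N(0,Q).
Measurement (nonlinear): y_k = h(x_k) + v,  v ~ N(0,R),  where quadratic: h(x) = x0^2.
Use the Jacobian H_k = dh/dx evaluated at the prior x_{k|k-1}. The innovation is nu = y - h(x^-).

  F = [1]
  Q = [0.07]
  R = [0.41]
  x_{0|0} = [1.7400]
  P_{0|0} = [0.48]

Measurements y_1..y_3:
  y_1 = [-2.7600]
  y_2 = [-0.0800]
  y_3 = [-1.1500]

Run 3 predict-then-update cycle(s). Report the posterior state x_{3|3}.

x_post = [0.0117]

step 1: x^-=[1.7400]  P^-=[0.5500]  H_jac=[3.4800]  S=[7.0707]  K=[0.2707]  nu=[-5.7876]  x^+=[0.1733]  P^+=[0.0319]
step 2: x^-=[0.1733]  P^-=[0.1019]  H_jac=[0.3467]  S=[0.4222]  K=[0.0837]  nu=[-0.1100]  x^+=[0.1641]  P^+=[0.0989]
step 3: x^-=[0.1641]  P^-=[0.1689]  H_jac=[0.3283]  S=[0.4282]  K=[0.1295]  nu=[-1.1769]  x^+=[0.0117]  P^+=[0.1618]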